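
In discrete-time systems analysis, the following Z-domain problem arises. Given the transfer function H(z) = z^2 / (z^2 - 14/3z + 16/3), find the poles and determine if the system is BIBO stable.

Poles are roots of the denominator: z^2 - 14/3z + 16/3 = 0.
Quadratic formula: z = [-(-14/3) +/- sqrt((-14/3)^2 - 4*(16/3))] / 2
Discriminant = 196/9 - 64/3 = 4/9; sqrt = 2/3.
z = (14/3 +/- 2/3) / 2 => z = 8/3 or z = 2.
|p1| = 2, |p2| = 8/3.
For BIBO stability, all poles must lie inside the unit circle (|p| < 1).
System is UNSTABLE since at least one |p| >= 1.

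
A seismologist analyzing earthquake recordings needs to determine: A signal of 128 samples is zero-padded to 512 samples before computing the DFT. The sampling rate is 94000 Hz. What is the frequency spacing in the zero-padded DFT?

Original DFT: N = 128, resolution = f_s/N = 94000/128 = 5875/8 Hz
Zero-padded DFT: N = 512, resolution = f_s/N = 94000/512 = 5875/32 Hz
Zero-padding interpolates the spectrum (finer frequency grid)
but does NOT improve the true spectral resolution (ability to resolve close frequencies).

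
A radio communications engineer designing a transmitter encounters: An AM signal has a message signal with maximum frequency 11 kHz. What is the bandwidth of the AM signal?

In AM (double-sideband), the bandwidth is twice the message frequency.
BW = 2 * f_m = 2 * 11 kHz = 22 kHz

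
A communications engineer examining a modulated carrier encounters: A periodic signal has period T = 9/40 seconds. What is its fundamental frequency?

The fundamental frequency is the reciprocal of the period.
f = 1/T = 1/(9/40) = 40/9 Hz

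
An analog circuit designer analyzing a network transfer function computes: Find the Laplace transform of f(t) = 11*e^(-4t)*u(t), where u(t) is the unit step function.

Standard Laplace transform pair:
e^(-at)*u(t) <-> 1/(s+a)
With a = 4: L{11*e^(-4t)*u(t)} = 11/(s+4), ROC: Re(s) > -4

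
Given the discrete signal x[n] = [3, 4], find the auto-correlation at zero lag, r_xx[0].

The auto-correlation at zero lag r_xx[0] equals the signal energy.
r_xx[0] = sum of x[n]^2 = 3^2 + 4^2
= 9 + 16 = 25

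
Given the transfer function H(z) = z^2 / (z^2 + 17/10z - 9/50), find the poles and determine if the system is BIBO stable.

Poles are roots of the denominator: z^2 + 17/10z - 9/50 = 0.
Quadratic formula: z = [-(17/10) +/- sqrt((17/10)^2 - 4*(-9/50))] / 2
Discriminant = 289/100 + 18/25 = 361/100; sqrt = 19/10.
z = (-17/10 +/- 19/10) / 2 => z = 1/10 or z = -9/5.
|p1| = 9/5, |p2| = 1/10.
For BIBO stability, all poles must lie inside the unit circle (|p| < 1).
System is UNSTABLE since at least one |p| >= 1.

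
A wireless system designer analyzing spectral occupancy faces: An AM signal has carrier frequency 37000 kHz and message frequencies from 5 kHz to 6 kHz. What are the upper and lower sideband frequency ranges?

Upper sideband (USB) = fc + [fm_low, fm_high] = 37000 + [5, 6] = [37005, 37006] kHz
Lower sideband (LSB) = fc - [fm_high, fm_low] = 37000 - [6, 5] = [36994, 36995] kHz
Total occupied spectrum: 36994 kHz to 37006 kHz (plus carrier at 37000 kHz)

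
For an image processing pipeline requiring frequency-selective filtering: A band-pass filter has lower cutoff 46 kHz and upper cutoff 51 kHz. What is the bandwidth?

Bandwidth = f_high - f_low
= 51 kHz - 46 kHz = 5 kHz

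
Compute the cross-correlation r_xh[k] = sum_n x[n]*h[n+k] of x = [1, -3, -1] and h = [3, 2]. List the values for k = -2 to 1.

Both sequences indexed from 0 and zero outside their support.
Lags with overlap: k = -2 to 1.
  r_xh[-2] = x[2]*h[0] = -3
  r_xh[-1] = x[1]*h[0] + x[2]*h[1] = -11
  r_xh[0] = x[0]*h[0] + x[1]*h[1] = -3
  r_xh[1] = x[0]*h[1] = 2
r_xh = [-3, -11, -3, 2] (for k = -2, ..., 1)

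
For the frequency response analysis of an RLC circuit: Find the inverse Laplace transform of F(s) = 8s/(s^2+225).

Standard pair: s/(s^2+w^2) <-> cos(wt)*u(t)
With k=8, w=15: f(t) = 8*cos(15t)*u(t)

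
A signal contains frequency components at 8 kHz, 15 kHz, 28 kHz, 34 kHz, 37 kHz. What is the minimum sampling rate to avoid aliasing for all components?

The highest frequency component is f_max = 37 kHz.
Nyquist rate = 2 * f_max = 2 * 37 kHz = 74 kHz.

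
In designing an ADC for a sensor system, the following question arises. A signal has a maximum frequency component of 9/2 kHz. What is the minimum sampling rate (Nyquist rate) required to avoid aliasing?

By the Nyquist-Shannon sampling theorem,
the minimum sampling rate (Nyquist rate) must be at least 2 * f_max.
Nyquist rate = 2 * 9/2 kHz = 9 kHz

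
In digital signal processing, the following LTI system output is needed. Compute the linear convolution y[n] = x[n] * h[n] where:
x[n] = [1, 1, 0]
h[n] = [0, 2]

y[n] = sum_k x[k]*h[n-k]. Output length = len(x) + len(h) - 1 = 3 + 2 - 1 = 4.
y[0] = 1*0 = 0
y[1] = 1*0 + 1*2 = 2
y[2] = 0*0 + 1*2 = 2
y[3] = 0*2 = 0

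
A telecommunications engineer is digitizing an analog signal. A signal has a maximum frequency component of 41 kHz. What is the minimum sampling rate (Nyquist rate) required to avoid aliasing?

By the Nyquist-Shannon sampling theorem,
the minimum sampling rate (Nyquist rate) must be at least 2 * f_max.
Nyquist rate = 2 * 41 kHz = 82 kHz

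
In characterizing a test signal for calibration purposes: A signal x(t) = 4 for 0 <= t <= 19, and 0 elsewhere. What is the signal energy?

Energy = integral of |x(t)|^2 dt over the signal duration
= 4^2 * 19 = 16 * 19 = 304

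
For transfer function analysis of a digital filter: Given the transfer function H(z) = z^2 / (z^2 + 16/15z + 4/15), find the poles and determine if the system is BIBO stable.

Poles are roots of the denominator: z^2 + 16/15z + 4/15 = 0.
Quadratic formula: z = [-(16/15) +/- sqrt((16/15)^2 - 4*(4/15))] / 2
Discriminant = 256/225 - 16/15 = 16/225; sqrt = 4/15.
z = (-16/15 +/- 4/15) / 2 => z = -2/5 or z = -2/3.
|p1| = 2/5, |p2| = 2/3.
For BIBO stability, all poles must lie inside the unit circle (|p| < 1).
System is STABLE since both |p| < 1.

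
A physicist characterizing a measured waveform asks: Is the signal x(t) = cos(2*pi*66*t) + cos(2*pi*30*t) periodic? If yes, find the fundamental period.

f1 = 66 Hz, f2 = 30 Hz
Period T1 = 1/66, T2 = 1/30
Ratio T1/T2 = 30/66, which is rational.
The signal is periodic with fundamental period T = 1/GCD(66,30) = 1/6 s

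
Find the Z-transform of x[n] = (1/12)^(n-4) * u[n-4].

Time-shifting property: if X(z) = Z{x[n]}, then Z{x[n-d]} = z^(-d) * X(z)
X(z) = z/(z - 1/12) for x[n] = (1/12)^n * u[n]
Z{x[n-4]} = z^(-4) * z/(z - 1/12) = z^(-3)/(z - 1/12)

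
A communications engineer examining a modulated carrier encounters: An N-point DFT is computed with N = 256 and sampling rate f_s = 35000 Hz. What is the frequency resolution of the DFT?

DFT frequency resolution = f_s / N
= 35000 / 256 = 4375/32 Hz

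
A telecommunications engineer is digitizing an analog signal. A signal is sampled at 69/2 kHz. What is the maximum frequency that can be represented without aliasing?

The maximum frequency that can be represented without aliasing
is the Nyquist frequency: f_max = f_s / 2 = 69/2 kHz / 2 = 69/4 kHz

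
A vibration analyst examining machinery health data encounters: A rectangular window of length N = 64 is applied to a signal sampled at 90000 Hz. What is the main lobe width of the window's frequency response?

For a rectangular window of length N,
the main lobe width in frequency is 2*f_s/N.
= 2*90000/64 = 5625/2 Hz
This determines the minimum frequency separation for resolving two sinusoids.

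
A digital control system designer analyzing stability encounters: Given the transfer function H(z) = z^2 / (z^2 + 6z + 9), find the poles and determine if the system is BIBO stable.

Poles are roots of the denominator: z^2 + 6z + 9 = 0.
Quadratic formula: z = [-(6) +/- sqrt((6)^2 - 4*(9))] / 2
Discriminant = 36 - 36 = 0; sqrt = 0.
z = (-6 +/- 0) / 2 = -3 (repeated root).
|p1| = 3, |p2| = 3.
For BIBO stability, all poles must lie inside the unit circle (|p| < 1).
System is UNSTABLE since at least one |p| >= 1.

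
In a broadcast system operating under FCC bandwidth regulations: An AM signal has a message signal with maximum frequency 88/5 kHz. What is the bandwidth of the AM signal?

In AM (double-sideband), the bandwidth is twice the message frequency.
BW = 2 * f_m = 2 * 88/5 kHz = 176/5 kHz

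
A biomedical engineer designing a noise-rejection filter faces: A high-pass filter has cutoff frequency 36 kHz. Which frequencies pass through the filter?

A high-pass filter passes all frequencies above the cutoff frequency 36 kHz and attenuates lower frequencies.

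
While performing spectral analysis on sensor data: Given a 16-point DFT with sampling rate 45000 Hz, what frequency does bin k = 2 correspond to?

The frequency of DFT bin k is: f_k = k * f_s / N
f_2 = 2 * 45000 / 16 = 5625 Hz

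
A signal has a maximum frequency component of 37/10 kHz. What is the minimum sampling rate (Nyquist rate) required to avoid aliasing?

By the Nyquist-Shannon sampling theorem,
the minimum sampling rate (Nyquist rate) must be at least 2 * f_max.
Nyquist rate = 2 * 37/10 kHz = 37/5 kHz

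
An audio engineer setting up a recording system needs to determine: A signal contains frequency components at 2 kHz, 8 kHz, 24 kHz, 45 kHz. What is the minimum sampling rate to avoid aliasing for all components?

The highest frequency component is f_max = 45 kHz.
Nyquist rate = 2 * f_max = 2 * 45 kHz = 90 kHz.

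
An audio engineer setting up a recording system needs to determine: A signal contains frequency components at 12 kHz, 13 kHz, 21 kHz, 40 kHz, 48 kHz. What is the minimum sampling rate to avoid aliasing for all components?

The highest frequency component is f_max = 48 kHz.
Nyquist rate = 2 * f_max = 2 * 48 kHz = 96 kHz.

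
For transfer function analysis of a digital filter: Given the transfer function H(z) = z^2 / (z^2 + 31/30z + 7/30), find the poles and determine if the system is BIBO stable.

Poles are roots of the denominator: z^2 + 31/30z + 7/30 = 0.
Quadratic formula: z = [-(31/30) +/- sqrt((31/30)^2 - 4*(7/30))] / 2
Discriminant = 961/900 - 14/15 = 121/900; sqrt = 11/30.
z = (-31/30 +/- 11/30) / 2 => z = -1/3 or z = -7/10.
|p1| = 1/3, |p2| = 7/10.
For BIBO stability, all poles must lie inside the unit circle (|p| < 1).
System is STABLE since both |p| < 1.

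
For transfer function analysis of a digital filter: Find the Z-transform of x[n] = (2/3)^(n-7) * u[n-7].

Time-shifting property: if X(z) = Z{x[n]}, then Z{x[n-d]} = z^(-d) * X(z)
X(z) = z/(z - 2/3) for x[n] = (2/3)^n * u[n]
Z{x[n-7]} = z^(-7) * z/(z - 2/3) = z^(-6)/(z - 2/3)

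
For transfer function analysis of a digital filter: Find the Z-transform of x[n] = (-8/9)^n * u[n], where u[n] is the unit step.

The Z-transform of a^n * u[n] is z/(z-a) for |z| > |a|.
Here a = -8/9, so X(z) = z/(z - (-8/9)) = 9z/(9z + 8)
ROC: |z| > 8/9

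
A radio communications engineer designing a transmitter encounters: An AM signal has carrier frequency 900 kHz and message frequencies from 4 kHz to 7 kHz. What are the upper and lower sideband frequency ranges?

Upper sideband (USB) = fc + [fm_low, fm_high] = 900 + [4, 7] = [904, 907] kHz
Lower sideband (LSB) = fc - [fm_high, fm_low] = 900 - [7, 4] = [893, 896] kHz
Total occupied spectrum: 893 kHz to 907 kHz (plus carrier at 900 kHz)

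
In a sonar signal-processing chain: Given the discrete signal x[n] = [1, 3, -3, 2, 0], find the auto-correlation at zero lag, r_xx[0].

The auto-correlation at zero lag r_xx[0] equals the signal energy.
r_xx[0] = sum of x[n]^2 = 1^2 + 3^2 + (-3)^2 + 2^2 + 0^2
= 1 + 9 + 9 + 4 + 0 = 23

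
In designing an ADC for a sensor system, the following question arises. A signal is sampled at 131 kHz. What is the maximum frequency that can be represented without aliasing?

The maximum frequency that can be represented without aliasing
is the Nyquist frequency: f_max = f_s / 2 = 131 kHz / 2 = 131/2 kHz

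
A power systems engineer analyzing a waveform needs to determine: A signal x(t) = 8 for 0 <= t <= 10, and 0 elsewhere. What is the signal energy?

Energy = integral of |x(t)|^2 dt over the signal duration
= 8^2 * 10 = 64 * 10 = 640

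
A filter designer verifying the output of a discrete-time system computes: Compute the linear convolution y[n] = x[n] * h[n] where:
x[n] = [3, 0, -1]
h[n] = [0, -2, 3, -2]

y[n] = sum_k x[k]*h[n-k]. Output length = len(x) + len(h) - 1 = 3 + 4 - 1 = 6.
y[0] = 3*0 = 0
y[1] = 0*0 + 3*-2 = -6
y[2] = -1*0 + 0*-2 + 3*3 = 9
y[3] = -1*-2 + 0*3 + 3*-2 = -4
y[4] = -1*3 + 0*-2 = -3
y[5] = -1*-2 = 2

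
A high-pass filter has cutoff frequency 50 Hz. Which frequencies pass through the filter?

A high-pass filter passes all frequencies above the cutoff frequency 50 Hz and attenuates lower frequencies.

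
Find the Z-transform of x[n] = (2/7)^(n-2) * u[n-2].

Time-shifting property: if X(z) = Z{x[n]}, then Z{x[n-d]} = z^(-d) * X(z)
X(z) = z/(z - 2/7) for x[n] = (2/7)^n * u[n]
Z{x[n-2]} = z^(-2) * z/(z - 2/7) = z^(-1)/(z - 2/7)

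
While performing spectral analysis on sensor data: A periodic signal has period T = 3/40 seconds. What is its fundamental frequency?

The fundamental frequency is the reciprocal of the period.
f = 1/T = 1/(3/40) = 40/3 Hz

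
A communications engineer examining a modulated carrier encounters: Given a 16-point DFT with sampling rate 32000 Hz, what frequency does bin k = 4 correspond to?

The frequency of DFT bin k is: f_k = k * f_s / N
f_4 = 4 * 32000 / 16 = 8000 Hz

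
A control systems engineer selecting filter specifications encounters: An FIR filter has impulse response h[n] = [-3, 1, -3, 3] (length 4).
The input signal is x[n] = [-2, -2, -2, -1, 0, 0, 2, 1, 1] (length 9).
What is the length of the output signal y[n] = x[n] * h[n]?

For linear convolution, the output length is:
len(y) = len(x) + len(h) - 1 = 9 + 4 - 1 = 12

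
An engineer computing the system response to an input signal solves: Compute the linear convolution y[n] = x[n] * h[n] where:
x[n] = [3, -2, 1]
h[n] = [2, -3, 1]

y[n] = sum_k x[k]*h[n-k]. Output length = len(x) + len(h) - 1 = 3 + 3 - 1 = 5.
y[0] = 3*2 = 6
y[1] = -2*2 + 3*-3 = -13
y[2] = 1*2 + -2*-3 + 3*1 = 11
y[3] = 1*-3 + -2*1 = -5
y[4] = 1*1 = 1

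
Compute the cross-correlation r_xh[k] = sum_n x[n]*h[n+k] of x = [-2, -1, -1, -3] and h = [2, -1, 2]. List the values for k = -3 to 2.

Both sequences indexed from 0 and zero outside their support.
Lags with overlap: k = -3 to 2.
  r_xh[-3] = x[3]*h[0] = -6
  r_xh[-2] = x[2]*h[0] + x[3]*h[1] = 1
  r_xh[-1] = x[1]*h[0] + x[2]*h[1] + x[3]*h[2] = -7
  r_xh[0] = x[0]*h[0] + x[1]*h[1] + x[2]*h[2] = -5
  r_xh[1] = x[0]*h[1] + x[1]*h[2] = 0
  r_xh[2] = x[0]*h[2] = -4
r_xh = [-6, 1, -7, -5, 0, -4] (for k = -3, ..., 2)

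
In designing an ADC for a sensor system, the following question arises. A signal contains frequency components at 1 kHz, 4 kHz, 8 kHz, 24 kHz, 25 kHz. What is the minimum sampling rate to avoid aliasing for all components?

The highest frequency component is f_max = 25 kHz.
Nyquist rate = 2 * f_max = 2 * 25 kHz = 50 kHz.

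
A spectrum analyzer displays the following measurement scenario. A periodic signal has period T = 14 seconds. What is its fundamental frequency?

The fundamental frequency is the reciprocal of the period.
f = 1/T = 1/(14) = 1/14 Hz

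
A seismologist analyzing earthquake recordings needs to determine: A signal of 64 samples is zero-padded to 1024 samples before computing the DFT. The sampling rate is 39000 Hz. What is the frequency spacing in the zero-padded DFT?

Original DFT: N = 64, resolution = f_s/N = 39000/64 = 4875/8 Hz
Zero-padded DFT: N = 1024, resolution = f_s/N = 39000/1024 = 4875/128 Hz
Zero-padding interpolates the spectrum (finer frequency grid)
but does NOT improve the true spectral resolution (ability to resolve close frequencies).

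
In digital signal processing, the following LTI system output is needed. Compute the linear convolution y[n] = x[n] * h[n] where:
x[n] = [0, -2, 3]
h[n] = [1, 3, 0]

y[n] = sum_k x[k]*h[n-k]. Output length = len(x) + len(h) - 1 = 3 + 3 - 1 = 5.
y[0] = 0*1 = 0
y[1] = -2*1 + 0*3 = -2
y[2] = 3*1 + -2*3 + 0*0 = -3
y[3] = 3*3 + -2*0 = 9
y[4] = 3*0 = 0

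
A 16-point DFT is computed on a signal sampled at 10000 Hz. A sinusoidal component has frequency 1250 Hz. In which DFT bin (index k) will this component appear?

DFT frequency resolution = f_s/N = 10000/16 = 625 Hz
Bin index k = f_signal / resolution = 1250 / 625 = 2
The signal frequency 1250 Hz falls in DFT bin k = 2.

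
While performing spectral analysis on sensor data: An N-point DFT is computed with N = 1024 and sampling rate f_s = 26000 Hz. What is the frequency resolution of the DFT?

DFT frequency resolution = f_s / N
= 26000 / 1024 = 1625/64 Hz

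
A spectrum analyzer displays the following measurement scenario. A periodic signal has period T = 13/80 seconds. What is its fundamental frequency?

The fundamental frequency is the reciprocal of the period.
f = 1/T = 1/(13/80) = 80/13 Hz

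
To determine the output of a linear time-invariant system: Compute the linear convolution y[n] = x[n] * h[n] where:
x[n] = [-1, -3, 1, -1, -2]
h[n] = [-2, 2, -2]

y[n] = sum_k x[k]*h[n-k]. Output length = len(x) + len(h) - 1 = 5 + 3 - 1 = 7.
y[0] = -1*-2 = 2
y[1] = -3*-2 + -1*2 = 4
y[2] = 1*-2 + -3*2 + -1*-2 = -6
y[3] = -1*-2 + 1*2 + -3*-2 = 10
y[4] = -2*-2 + -1*2 + 1*-2 = 0
y[5] = -2*2 + -1*-2 = -2
y[6] = -2*-2 = 4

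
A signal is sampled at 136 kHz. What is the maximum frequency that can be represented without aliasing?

The maximum frequency that can be represented without aliasing
is the Nyquist frequency: f_max = f_s / 2 = 136 kHz / 2 = 68 kHz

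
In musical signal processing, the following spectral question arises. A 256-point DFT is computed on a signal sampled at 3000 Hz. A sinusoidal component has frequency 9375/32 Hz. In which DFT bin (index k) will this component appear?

DFT frequency resolution = f_s/N = 3000/256 = 375/32 Hz
Bin index k = f_signal / resolution = 9375/32 / 375/32 = 25
The signal frequency 9375/32 Hz falls in DFT bin k = 25.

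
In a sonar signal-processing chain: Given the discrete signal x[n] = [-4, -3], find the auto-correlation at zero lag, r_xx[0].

The auto-correlation at zero lag r_xx[0] equals the signal energy.
r_xx[0] = sum of x[n]^2 = (-4)^2 + (-3)^2
= 16 + 9 = 25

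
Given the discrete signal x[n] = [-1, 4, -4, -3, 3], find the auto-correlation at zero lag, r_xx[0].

The auto-correlation at zero lag r_xx[0] equals the signal energy.
r_xx[0] = sum of x[n]^2 = (-1)^2 + 4^2 + (-4)^2 + (-3)^2 + 3^2
= 1 + 16 + 16 + 9 + 9 = 51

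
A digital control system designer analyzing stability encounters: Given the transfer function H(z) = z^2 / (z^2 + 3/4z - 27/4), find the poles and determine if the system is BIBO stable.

Poles are roots of the denominator: z^2 + 3/4z - 27/4 = 0.
Quadratic formula: z = [-(3/4) +/- sqrt((3/4)^2 - 4*(-27/4))] / 2
Discriminant = 9/16 + 27 = 441/16; sqrt = 21/4.
z = (-3/4 +/- 21/4) / 2 => z = 9/4 or z = -3.
|p1| = 3, |p2| = 9/4.
For BIBO stability, all poles must lie inside the unit circle (|p| < 1).
System is UNSTABLE since at least one |p| >= 1.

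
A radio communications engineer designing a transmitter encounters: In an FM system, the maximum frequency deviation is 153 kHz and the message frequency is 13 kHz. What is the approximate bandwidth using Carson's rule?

Carson's rule: BW = 2*(delta_f + f_m)
= 2*(153 + 13) kHz = 332 kHz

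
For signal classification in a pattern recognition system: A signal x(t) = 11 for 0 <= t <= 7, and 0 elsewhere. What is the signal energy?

Energy = integral of |x(t)|^2 dt over the signal duration
= 11^2 * 7 = 121 * 7 = 847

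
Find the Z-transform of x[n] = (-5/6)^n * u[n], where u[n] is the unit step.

The Z-transform of a^n * u[n] is z/(z-a) for |z| > |a|.
Here a = -5/6, so X(z) = z/(z - (-5/6)) = 6z/(6z + 5)
ROC: |z| > 5/6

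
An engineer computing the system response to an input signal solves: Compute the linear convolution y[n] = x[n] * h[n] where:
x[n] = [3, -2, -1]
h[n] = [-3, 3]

y[n] = sum_k x[k]*h[n-k]. Output length = len(x) + len(h) - 1 = 3 + 2 - 1 = 4.
y[0] = 3*-3 = -9
y[1] = -2*-3 + 3*3 = 15
y[2] = -1*-3 + -2*3 = -3
y[3] = -1*3 = -3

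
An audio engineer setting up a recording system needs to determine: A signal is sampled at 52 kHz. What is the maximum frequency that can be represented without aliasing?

The maximum frequency that can be represented without aliasing
is the Nyquist frequency: f_max = f_s / 2 = 52 kHz / 2 = 26 kHz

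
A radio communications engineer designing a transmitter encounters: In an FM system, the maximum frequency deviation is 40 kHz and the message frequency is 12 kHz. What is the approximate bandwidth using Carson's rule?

Carson's rule: BW = 2*(delta_f + f_m)
= 2*(40 + 12) kHz = 104 kHz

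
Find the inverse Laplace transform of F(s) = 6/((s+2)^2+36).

Standard pair: w/((s+a)^2+w^2) <-> e^(-at)*sin(wt)*u(t)
With a=2, w=6: f(t) = e^(-2t)*sin(6t)*u(t)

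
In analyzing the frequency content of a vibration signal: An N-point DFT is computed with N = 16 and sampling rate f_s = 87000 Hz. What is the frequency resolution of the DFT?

DFT frequency resolution = f_s / N
= 87000 / 16 = 10875/2 Hz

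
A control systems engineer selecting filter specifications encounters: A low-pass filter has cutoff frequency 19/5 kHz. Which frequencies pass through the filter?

A low-pass filter passes all frequencies below the cutoff frequency 19/5 kHz and attenuates higher frequencies.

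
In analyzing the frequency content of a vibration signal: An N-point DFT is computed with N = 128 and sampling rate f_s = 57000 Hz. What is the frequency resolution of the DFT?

DFT frequency resolution = f_s / N
= 57000 / 128 = 7125/16 Hz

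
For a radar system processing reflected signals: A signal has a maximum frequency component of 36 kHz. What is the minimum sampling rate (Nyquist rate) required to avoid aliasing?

By the Nyquist-Shannon sampling theorem,
the minimum sampling rate (Nyquist rate) must be at least 2 * f_max.
Nyquist rate = 2 * 36 kHz = 72 kHz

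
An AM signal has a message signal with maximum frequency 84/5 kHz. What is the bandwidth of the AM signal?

In AM (double-sideband), the bandwidth is twice the message frequency.
BW = 2 * f_m = 2 * 84/5 kHz = 168/5 kHz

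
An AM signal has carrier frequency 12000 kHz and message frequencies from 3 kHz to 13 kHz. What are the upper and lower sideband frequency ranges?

Upper sideband (USB) = fc + [fm_low, fm_high] = 12000 + [3, 13] = [12003, 12013] kHz
Lower sideband (LSB) = fc - [fm_high, fm_low] = 12000 - [13, 3] = [11987, 11997] kHz
Total occupied spectrum: 11987 kHz to 12013 kHz (plus carrier at 12000 kHz)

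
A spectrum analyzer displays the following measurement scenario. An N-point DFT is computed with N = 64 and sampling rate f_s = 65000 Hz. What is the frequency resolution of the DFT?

DFT frequency resolution = f_s / N
= 65000 / 64 = 8125/8 Hz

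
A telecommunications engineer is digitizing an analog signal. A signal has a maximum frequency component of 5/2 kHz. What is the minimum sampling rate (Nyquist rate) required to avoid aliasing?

By the Nyquist-Shannon sampling theorem,
the minimum sampling rate (Nyquist rate) must be at least 2 * f_max.
Nyquist rate = 2 * 5/2 kHz = 5 kHz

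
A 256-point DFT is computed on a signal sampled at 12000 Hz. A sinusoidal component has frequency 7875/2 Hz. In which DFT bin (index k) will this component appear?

DFT frequency resolution = f_s/N = 12000/256 = 375/8 Hz
Bin index k = f_signal / resolution = 7875/2 / 375/8 = 84
The signal frequency 7875/2 Hz falls in DFT bin k = 84.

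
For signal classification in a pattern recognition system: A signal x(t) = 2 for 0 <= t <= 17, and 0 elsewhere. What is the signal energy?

Energy = integral of |x(t)|^2 dt over the signal duration
= 2^2 * 17 = 4 * 17 = 68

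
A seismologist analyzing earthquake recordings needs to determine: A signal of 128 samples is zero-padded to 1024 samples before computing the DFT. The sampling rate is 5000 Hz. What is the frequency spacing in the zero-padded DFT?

Original DFT: N = 128, resolution = f_s/N = 5000/128 = 625/16 Hz
Zero-padded DFT: N = 1024, resolution = f_s/N = 5000/1024 = 625/128 Hz
Zero-padding interpolates the spectrum (finer frequency grid)
but does NOT improve the true spectral resolution (ability to resolve close frequencies).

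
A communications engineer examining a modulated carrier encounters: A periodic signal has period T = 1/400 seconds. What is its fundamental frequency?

The fundamental frequency is the reciprocal of the period.
f = 1/T = 1/(1/400) = 400 Hz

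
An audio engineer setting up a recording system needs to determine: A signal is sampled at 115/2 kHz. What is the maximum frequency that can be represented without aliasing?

The maximum frequency that can be represented without aliasing
is the Nyquist frequency: f_max = f_s / 2 = 115/2 kHz / 2 = 115/4 kHz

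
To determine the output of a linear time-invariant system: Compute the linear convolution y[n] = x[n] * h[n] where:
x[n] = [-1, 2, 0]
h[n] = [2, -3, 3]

y[n] = sum_k x[k]*h[n-k]. Output length = len(x) + len(h) - 1 = 3 + 3 - 1 = 5.
y[0] = -1*2 = -2
y[1] = 2*2 + -1*-3 = 7
y[2] = 0*2 + 2*-3 + -1*3 = -9
y[3] = 0*-3 + 2*3 = 6
y[4] = 0*3 = 0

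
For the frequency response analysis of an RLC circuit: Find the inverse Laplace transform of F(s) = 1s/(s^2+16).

Standard pair: s/(s^2+w^2) <-> cos(wt)*u(t)
With k=1, w=4: f(t) = cos(4t)*u(t)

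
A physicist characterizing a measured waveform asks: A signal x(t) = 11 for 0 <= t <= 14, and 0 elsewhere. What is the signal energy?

Energy = integral of |x(t)|^2 dt over the signal duration
= 11^2 * 14 = 121 * 14 = 1694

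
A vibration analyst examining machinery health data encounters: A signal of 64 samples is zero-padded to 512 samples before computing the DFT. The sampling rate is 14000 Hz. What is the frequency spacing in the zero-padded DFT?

Original DFT: N = 64, resolution = f_s/N = 14000/64 = 875/4 Hz
Zero-padded DFT: N = 512, resolution = f_s/N = 14000/512 = 875/32 Hz
Zero-padding interpolates the spectrum (finer frequency grid)
but does NOT improve the true spectral resolution (ability to resolve close frequencies).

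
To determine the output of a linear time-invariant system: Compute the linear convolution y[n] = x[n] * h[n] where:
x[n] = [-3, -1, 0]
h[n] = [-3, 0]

y[n] = sum_k x[k]*h[n-k]. Output length = len(x) + len(h) - 1 = 3 + 2 - 1 = 4.
y[0] = -3*-3 = 9
y[1] = -1*-3 + -3*0 = 3
y[2] = 0*-3 + -1*0 = 0
y[3] = 0*0 = 0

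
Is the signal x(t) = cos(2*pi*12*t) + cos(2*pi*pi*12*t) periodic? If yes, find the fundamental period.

f1 = 12 Hz, f2 = 12*pi Hz
Ratio f2/f1 = pi, which is irrational.
Since the frequency ratio is irrational, no common period exists.
The signal is not periodic.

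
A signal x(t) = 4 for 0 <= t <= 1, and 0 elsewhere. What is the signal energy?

Energy = integral of |x(t)|^2 dt over the signal duration
= 4^2 * 1 = 16 * 1 = 16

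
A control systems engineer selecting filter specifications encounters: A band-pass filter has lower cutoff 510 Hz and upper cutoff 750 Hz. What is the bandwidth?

Bandwidth = f_high - f_low
= 750 Hz - 510 Hz = 240 Hz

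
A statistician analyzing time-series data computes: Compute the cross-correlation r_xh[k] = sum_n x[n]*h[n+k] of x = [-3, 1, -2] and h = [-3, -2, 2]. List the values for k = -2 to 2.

Both sequences indexed from 0 and zero outside their support.
Lags with overlap: k = -2 to 2.
  r_xh[-2] = x[2]*h[0] = 6
  r_xh[-1] = x[1]*h[0] + x[2]*h[1] = 1
  r_xh[0] = x[0]*h[0] + x[1]*h[1] + x[2]*h[2] = 3
  r_xh[1] = x[0]*h[1] + x[1]*h[2] = 8
  r_xh[2] = x[0]*h[2] = -6
r_xh = [6, 1, 3, 8, -6] (for k = -2, ..., 2)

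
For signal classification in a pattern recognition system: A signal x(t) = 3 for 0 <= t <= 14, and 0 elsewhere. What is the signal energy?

Energy = integral of |x(t)|^2 dt over the signal duration
= 3^2 * 14 = 9 * 14 = 126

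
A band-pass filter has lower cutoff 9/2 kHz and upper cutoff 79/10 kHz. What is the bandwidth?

Bandwidth = f_high - f_low
= 79/10 kHz - 9/2 kHz = 17/5 kHz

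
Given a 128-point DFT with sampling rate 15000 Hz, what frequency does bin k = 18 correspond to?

The frequency of DFT bin k is: f_k = k * f_s / N
f_18 = 18 * 15000 / 128 = 16875/8 Hz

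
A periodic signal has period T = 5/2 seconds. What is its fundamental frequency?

The fundamental frequency is the reciprocal of the period.
f = 1/T = 1/(5/2) = 2/5 Hz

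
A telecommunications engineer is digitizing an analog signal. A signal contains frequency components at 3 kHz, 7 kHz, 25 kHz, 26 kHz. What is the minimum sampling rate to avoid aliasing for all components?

The highest frequency component is f_max = 26 kHz.
Nyquist rate = 2 * f_max = 2 * 26 kHz = 52 kHz.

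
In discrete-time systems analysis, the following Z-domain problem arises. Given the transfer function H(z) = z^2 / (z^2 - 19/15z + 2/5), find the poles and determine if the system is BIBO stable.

Poles are roots of the denominator: z^2 - 19/15z + 2/5 = 0.
Quadratic formula: z = [-(-19/15) +/- sqrt((-19/15)^2 - 4*(2/5))] / 2
Discriminant = 361/225 - 8/5 = 1/225; sqrt = 1/15.
z = (19/15 +/- 1/15) / 2 => z = 2/3 or z = 3/5.
|p1| = 2/3, |p2| = 3/5.
For BIBO stability, all poles must lie inside the unit circle (|p| < 1).
System is STABLE since both |p| < 1.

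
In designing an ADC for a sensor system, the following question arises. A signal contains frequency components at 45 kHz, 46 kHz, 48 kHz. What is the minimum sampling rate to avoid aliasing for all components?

The highest frequency component is f_max = 48 kHz.
Nyquist rate = 2 * f_max = 2 * 48 kHz = 96 kHz.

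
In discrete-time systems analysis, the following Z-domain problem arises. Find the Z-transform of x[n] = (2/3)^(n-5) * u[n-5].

Time-shifting property: if X(z) = Z{x[n]}, then Z{x[n-d]} = z^(-d) * X(z)
X(z) = z/(z - 2/3) for x[n] = (2/3)^n * u[n]
Z{x[n-5]} = z^(-5) * z/(z - 2/3) = z^(-4)/(z - 2/3)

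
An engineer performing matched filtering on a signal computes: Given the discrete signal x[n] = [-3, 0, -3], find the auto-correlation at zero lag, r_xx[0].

The auto-correlation at zero lag r_xx[0] equals the signal energy.
r_xx[0] = sum of x[n]^2 = (-3)^2 + 0^2 + (-3)^2
= 9 + 0 + 9 = 18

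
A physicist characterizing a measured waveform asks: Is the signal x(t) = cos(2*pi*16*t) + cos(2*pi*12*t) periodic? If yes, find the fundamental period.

f1 = 16 Hz, f2 = 12 Hz
Period T1 = 1/16, T2 = 1/12
Ratio T1/T2 = 12/16, which is rational.
The signal is periodic with fundamental period T = 1/GCD(16,12) = 1/4 s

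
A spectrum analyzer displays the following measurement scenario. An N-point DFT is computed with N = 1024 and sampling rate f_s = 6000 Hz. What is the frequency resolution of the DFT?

DFT frequency resolution = f_s / N
= 6000 / 1024 = 375/64 Hz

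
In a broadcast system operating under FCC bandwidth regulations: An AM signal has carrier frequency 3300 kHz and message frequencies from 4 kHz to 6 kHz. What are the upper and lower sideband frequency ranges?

Upper sideband (USB) = fc + [fm_low, fm_high] = 3300 + [4, 6] = [3304, 3306] kHz
Lower sideband (LSB) = fc - [fm_high, fm_low] = 3300 - [6, 4] = [3294, 3296] kHz
Total occupied spectrum: 3294 kHz to 3306 kHz (plus carrier at 3300 kHz)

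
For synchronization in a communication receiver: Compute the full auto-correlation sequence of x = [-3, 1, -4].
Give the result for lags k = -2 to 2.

r_xx[k] = sum_m x[m]*x[m+k], indexed from 0, for k = -2 to 2:
  r_xx[-2] = x[2]*x[0] = 12
  r_xx[-1] = x[1]*x[0] + x[2]*x[1] = -7
  r_xx[0] = x[0]*x[0] + x[1]*x[1] + x[2]*x[2] = 26
  r_xx[1] = x[0]*x[1] + x[1]*x[2] = -7
  r_xx[2] = x[0]*x[2] = 12
r_xx = [12, -7, 26, -7, 12]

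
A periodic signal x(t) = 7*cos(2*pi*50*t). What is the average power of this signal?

Average power of A*cos(wt) is A^2/2.
P = 7^2 / 2 = 49/2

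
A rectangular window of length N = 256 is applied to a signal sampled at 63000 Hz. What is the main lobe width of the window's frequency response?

For a rectangular window of length N,
the main lobe width in frequency is 2*f_s/N.
= 2*63000/256 = 7875/16 Hz
This determines the minimum frequency separation for resolving two sinusoids.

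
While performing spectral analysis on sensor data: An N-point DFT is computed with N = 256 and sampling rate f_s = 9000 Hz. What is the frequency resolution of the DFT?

DFT frequency resolution = f_s / N
= 9000 / 256 = 1125/32 Hz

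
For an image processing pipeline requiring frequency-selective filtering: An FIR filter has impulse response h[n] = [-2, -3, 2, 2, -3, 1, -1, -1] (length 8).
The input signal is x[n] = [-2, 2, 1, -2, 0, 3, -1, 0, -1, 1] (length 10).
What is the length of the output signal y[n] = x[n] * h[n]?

For linear convolution, the output length is:
len(y) = len(x) + len(h) - 1 = 10 + 8 - 1 = 17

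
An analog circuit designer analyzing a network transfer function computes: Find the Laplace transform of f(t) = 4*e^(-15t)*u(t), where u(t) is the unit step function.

Standard Laplace transform pair:
e^(-at)*u(t) <-> 1/(s+a)
With a = 15: L{4*e^(-15t)*u(t)} = 4/(s+15), ROC: Re(s) > -15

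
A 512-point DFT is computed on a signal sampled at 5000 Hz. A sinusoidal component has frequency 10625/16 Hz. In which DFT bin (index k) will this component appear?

DFT frequency resolution = f_s/N = 5000/512 = 625/64 Hz
Bin index k = f_signal / resolution = 10625/16 / 625/64 = 68
The signal frequency 10625/16 Hz falls in DFT bin k = 68.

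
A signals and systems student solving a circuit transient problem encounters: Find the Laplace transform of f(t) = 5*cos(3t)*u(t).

Standard pair: cos(wt)*u(t) <-> s/(s^2+w^2)
With w = 3: L{5*cos(3t)*u(t)} = 5s/(s^2+9)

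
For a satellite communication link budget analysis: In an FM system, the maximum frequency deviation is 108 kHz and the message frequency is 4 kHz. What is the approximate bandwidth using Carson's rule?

Carson's rule: BW = 2*(delta_f + f_m)
= 2*(108 + 4) kHz = 224 kHz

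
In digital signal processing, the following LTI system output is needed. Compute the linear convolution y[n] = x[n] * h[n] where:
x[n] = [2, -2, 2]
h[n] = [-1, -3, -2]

y[n] = sum_k x[k]*h[n-k]. Output length = len(x) + len(h) - 1 = 3 + 3 - 1 = 5.
y[0] = 2*-1 = -2
y[1] = -2*-1 + 2*-3 = -4
y[2] = 2*-1 + -2*-3 + 2*-2 = 0
y[3] = 2*-3 + -2*-2 = -2
y[4] = 2*-2 = -4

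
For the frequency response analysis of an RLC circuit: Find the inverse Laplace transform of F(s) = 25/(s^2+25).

Standard pair: w/(s^2+w^2) <-> sin(wt)*u(t)
Recognize w^2 = 25, so w = 5; numerator 25 = 5*5.
f(t) = 5*sin(5t)*u(t)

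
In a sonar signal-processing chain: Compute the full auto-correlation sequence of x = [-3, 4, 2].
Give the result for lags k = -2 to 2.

r_xx[k] = sum_m x[m]*x[m+k], indexed from 0, for k = -2 to 2:
  r_xx[-2] = x[2]*x[0] = -6
  r_xx[-1] = x[1]*x[0] + x[2]*x[1] = -4
  r_xx[0] = x[0]*x[0] + x[1]*x[1] + x[2]*x[2] = 29
  r_xx[1] = x[0]*x[1] + x[1]*x[2] = -4
  r_xx[2] = x[0]*x[2] = -6
r_xx = [-6, -4, 29, -4, -6]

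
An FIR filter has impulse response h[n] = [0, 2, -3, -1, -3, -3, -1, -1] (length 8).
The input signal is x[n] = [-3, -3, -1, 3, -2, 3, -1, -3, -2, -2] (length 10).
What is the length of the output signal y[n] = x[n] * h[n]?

For linear convolution, the output length is:
len(y) = len(x) + len(h) - 1 = 10 + 8 - 1 = 17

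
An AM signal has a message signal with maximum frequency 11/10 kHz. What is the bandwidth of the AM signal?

In AM (double-sideband), the bandwidth is twice the message frequency.
BW = 2 * f_m = 2 * 11/10 kHz = 11/5 kHz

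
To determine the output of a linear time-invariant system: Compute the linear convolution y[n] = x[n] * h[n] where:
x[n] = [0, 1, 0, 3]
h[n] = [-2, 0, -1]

y[n] = sum_k x[k]*h[n-k]. Output length = len(x) + len(h) - 1 = 4 + 3 - 1 = 6.
y[0] = 0*-2 = 0
y[1] = 1*-2 + 0*0 = -2
y[2] = 0*-2 + 1*0 + 0*-1 = 0
y[3] = 3*-2 + 0*0 + 1*-1 = -7
y[4] = 3*0 + 0*-1 = 0
y[5] = 3*-1 = -3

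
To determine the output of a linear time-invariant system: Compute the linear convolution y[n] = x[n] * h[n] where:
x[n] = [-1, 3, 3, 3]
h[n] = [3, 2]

y[n] = sum_k x[k]*h[n-k]. Output length = len(x) + len(h) - 1 = 4 + 2 - 1 = 5.
y[0] = -1*3 = -3
y[1] = 3*3 + -1*2 = 7
y[2] = 3*3 + 3*2 = 15
y[3] = 3*3 + 3*2 = 15
y[4] = 3*2 = 6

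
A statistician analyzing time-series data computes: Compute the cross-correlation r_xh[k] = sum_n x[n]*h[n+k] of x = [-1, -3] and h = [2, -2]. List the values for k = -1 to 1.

Both sequences indexed from 0 and zero outside their support.
Lags with overlap: k = -1 to 1.
  r_xh[-1] = x[1]*h[0] = -6
  r_xh[0] = x[0]*h[0] + x[1]*h[1] = 4
  r_xh[1] = x[0]*h[1] = 2
r_xh = [-6, 4, 2] (for k = -1, ..., 1)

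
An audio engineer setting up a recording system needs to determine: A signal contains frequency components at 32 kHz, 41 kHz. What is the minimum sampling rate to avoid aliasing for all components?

The highest frequency component is f_max = 41 kHz.
Nyquist rate = 2 * f_max = 2 * 41 kHz = 82 kHz.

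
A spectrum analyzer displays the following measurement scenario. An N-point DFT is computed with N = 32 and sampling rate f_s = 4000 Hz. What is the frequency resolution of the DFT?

DFT frequency resolution = f_s / N
= 4000 / 32 = 125 Hz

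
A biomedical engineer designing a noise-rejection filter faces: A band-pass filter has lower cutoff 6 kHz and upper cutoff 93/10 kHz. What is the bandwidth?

Bandwidth = f_high - f_low
= 93/10 kHz - 6 kHz = 33/10 kHz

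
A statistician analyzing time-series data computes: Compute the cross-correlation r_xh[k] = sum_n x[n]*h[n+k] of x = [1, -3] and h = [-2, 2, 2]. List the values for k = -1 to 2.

Both sequences indexed from 0 and zero outside their support.
Lags with overlap: k = -1 to 2.
  r_xh[-1] = x[1]*h[0] = 6
  r_xh[0] = x[0]*h[0] + x[1]*h[1] = -8
  r_xh[1] = x[0]*h[1] + x[1]*h[2] = -4
  r_xh[2] = x[0]*h[2] = 2
r_xh = [6, -8, -4, 2] (for k = -1, ..., 2)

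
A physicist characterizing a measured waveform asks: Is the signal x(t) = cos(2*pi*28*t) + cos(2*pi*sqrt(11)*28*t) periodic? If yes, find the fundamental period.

f1 = 28 Hz, f2 = 28*sqrt(11) Hz
Ratio f2/f1 = sqrt(11), which is irrational.
Since the frequency ratio is irrational, no common period exists.
The signal is not periodic.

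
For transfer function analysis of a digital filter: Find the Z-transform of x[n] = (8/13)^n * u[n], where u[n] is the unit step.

The Z-transform of a^n * u[n] is z/(z-a) for |z| > |a|.
Here a = 8/13, so X(z) = z/(z - (8/13)) = 13z/(13z - 8)
ROC: |z| > 8/13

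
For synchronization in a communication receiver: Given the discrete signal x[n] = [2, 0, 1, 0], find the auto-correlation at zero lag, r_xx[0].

The auto-correlation at zero lag r_xx[0] equals the signal energy.
r_xx[0] = sum of x[n]^2 = 2^2 + 0^2 + 1^2 + 0^2
= 4 + 0 + 1 + 0 = 5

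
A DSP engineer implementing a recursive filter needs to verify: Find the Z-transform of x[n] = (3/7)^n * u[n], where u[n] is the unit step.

The Z-transform of a^n * u[n] is z/(z-a) for |z| > |a|.
Here a = 3/7, so X(z) = z/(z - (3/7)) = 7z/(7z - 3)
ROC: |z| > 3/7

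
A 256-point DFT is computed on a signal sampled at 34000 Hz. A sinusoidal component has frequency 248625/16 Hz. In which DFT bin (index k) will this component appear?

DFT frequency resolution = f_s/N = 34000/256 = 2125/16 Hz
Bin index k = f_signal / resolution = 248625/16 / 2125/16 = 117
The signal frequency 248625/16 Hz falls in DFT bin k = 117.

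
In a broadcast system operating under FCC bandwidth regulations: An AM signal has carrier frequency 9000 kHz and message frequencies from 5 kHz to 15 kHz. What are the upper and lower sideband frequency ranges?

Upper sideband (USB) = fc + [fm_low, fm_high] = 9000 + [5, 15] = [9005, 9015] kHz
Lower sideband (LSB) = fc - [fm_high, fm_low] = 9000 - [15, 5] = [8985, 8995] kHz
Total occupied spectrum: 8985 kHz to 9015 kHz (plus carrier at 9000 kHz)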